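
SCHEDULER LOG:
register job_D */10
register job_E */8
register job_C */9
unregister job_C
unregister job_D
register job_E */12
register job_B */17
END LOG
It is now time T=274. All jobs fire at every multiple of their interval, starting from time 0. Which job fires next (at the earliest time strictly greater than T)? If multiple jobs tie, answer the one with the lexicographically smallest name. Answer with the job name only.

Op 1: register job_D */10 -> active={job_D:*/10}
Op 2: register job_E */8 -> active={job_D:*/10, job_E:*/8}
Op 3: register job_C */9 -> active={job_C:*/9, job_D:*/10, job_E:*/8}
Op 4: unregister job_C -> active={job_D:*/10, job_E:*/8}
Op 5: unregister job_D -> active={job_E:*/8}
Op 6: register job_E */12 -> active={job_E:*/12}
Op 7: register job_B */17 -> active={job_B:*/17, job_E:*/12}
  job_B: interval 17, next fire after T=274 is 289
  job_E: interval 12, next fire after T=274 is 276
Earliest = 276, winner (lex tiebreak) = job_E

Answer: job_E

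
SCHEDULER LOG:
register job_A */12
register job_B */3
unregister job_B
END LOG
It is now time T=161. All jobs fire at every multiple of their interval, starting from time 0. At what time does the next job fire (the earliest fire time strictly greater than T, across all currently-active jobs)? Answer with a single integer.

Op 1: register job_A */12 -> active={job_A:*/12}
Op 2: register job_B */3 -> active={job_A:*/12, job_B:*/3}
Op 3: unregister job_B -> active={job_A:*/12}
  job_A: interval 12, next fire after T=161 is 168
Earliest fire time = 168 (job job_A)

Answer: 168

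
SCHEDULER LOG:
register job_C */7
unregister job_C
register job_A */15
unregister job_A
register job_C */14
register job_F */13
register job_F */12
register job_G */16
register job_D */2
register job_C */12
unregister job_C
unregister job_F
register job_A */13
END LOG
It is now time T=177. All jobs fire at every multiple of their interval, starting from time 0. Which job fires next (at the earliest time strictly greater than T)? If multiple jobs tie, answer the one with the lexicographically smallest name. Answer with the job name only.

Answer: job_D

Derivation:
Op 1: register job_C */7 -> active={job_C:*/7}
Op 2: unregister job_C -> active={}
Op 3: register job_A */15 -> active={job_A:*/15}
Op 4: unregister job_A -> active={}
Op 5: register job_C */14 -> active={job_C:*/14}
Op 6: register job_F */13 -> active={job_C:*/14, job_F:*/13}
Op 7: register job_F */12 -> active={job_C:*/14, job_F:*/12}
Op 8: register job_G */16 -> active={job_C:*/14, job_F:*/12, job_G:*/16}
Op 9: register job_D */2 -> active={job_C:*/14, job_D:*/2, job_F:*/12, job_G:*/16}
Op 10: register job_C */12 -> active={job_C:*/12, job_D:*/2, job_F:*/12, job_G:*/16}
Op 11: unregister job_C -> active={job_D:*/2, job_F:*/12, job_G:*/16}
Op 12: unregister job_F -> active={job_D:*/2, job_G:*/16}
Op 13: register job_A */13 -> active={job_A:*/13, job_D:*/2, job_G:*/16}
  job_A: interval 13, next fire after T=177 is 182
  job_D: interval 2, next fire after T=177 is 178
  job_G: interval 16, next fire after T=177 is 192
Earliest = 178, winner (lex tiebreak) = job_D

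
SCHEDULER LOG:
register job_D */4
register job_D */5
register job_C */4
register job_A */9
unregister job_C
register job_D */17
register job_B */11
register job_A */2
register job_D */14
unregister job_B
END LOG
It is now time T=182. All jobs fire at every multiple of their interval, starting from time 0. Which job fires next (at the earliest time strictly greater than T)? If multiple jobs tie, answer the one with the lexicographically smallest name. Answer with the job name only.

Answer: job_A

Derivation:
Op 1: register job_D */4 -> active={job_D:*/4}
Op 2: register job_D */5 -> active={job_D:*/5}
Op 3: register job_C */4 -> active={job_C:*/4, job_D:*/5}
Op 4: register job_A */9 -> active={job_A:*/9, job_C:*/4, job_D:*/5}
Op 5: unregister job_C -> active={job_A:*/9, job_D:*/5}
Op 6: register job_D */17 -> active={job_A:*/9, job_D:*/17}
Op 7: register job_B */11 -> active={job_A:*/9, job_B:*/11, job_D:*/17}
Op 8: register job_A */2 -> active={job_A:*/2, job_B:*/11, job_D:*/17}
Op 9: register job_D */14 -> active={job_A:*/2, job_B:*/11, job_D:*/14}
Op 10: unregister job_B -> active={job_A:*/2, job_D:*/14}
  job_A: interval 2, next fire after T=182 is 184
  job_D: interval 14, next fire after T=182 is 196
Earliest = 184, winner (lex tiebreak) = job_A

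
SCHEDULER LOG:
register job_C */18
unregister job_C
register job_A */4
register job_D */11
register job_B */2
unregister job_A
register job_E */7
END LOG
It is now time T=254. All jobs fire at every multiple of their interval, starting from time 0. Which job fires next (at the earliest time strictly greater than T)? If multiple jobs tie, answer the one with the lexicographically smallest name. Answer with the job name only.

Op 1: register job_C */18 -> active={job_C:*/18}
Op 2: unregister job_C -> active={}
Op 3: register job_A */4 -> active={job_A:*/4}
Op 4: register job_D */11 -> active={job_A:*/4, job_D:*/11}
Op 5: register job_B */2 -> active={job_A:*/4, job_B:*/2, job_D:*/11}
Op 6: unregister job_A -> active={job_B:*/2, job_D:*/11}
Op 7: register job_E */7 -> active={job_B:*/2, job_D:*/11, job_E:*/7}
  job_B: interval 2, next fire after T=254 is 256
  job_D: interval 11, next fire after T=254 is 264
  job_E: interval 7, next fire after T=254 is 259
Earliest = 256, winner (lex tiebreak) = job_B

Answer: job_B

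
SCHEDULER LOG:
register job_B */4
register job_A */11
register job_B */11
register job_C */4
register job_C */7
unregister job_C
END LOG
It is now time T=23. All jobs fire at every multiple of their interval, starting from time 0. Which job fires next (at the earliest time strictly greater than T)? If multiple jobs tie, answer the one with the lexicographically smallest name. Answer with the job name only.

Answer: job_A

Derivation:
Op 1: register job_B */4 -> active={job_B:*/4}
Op 2: register job_A */11 -> active={job_A:*/11, job_B:*/4}
Op 3: register job_B */11 -> active={job_A:*/11, job_B:*/11}
Op 4: register job_C */4 -> active={job_A:*/11, job_B:*/11, job_C:*/4}
Op 5: register job_C */7 -> active={job_A:*/11, job_B:*/11, job_C:*/7}
Op 6: unregister job_C -> active={job_A:*/11, job_B:*/11}
  job_A: interval 11, next fire after T=23 is 33
  job_B: interval 11, next fire after T=23 is 33
Earliest = 33, winner (lex tiebreak) = job_A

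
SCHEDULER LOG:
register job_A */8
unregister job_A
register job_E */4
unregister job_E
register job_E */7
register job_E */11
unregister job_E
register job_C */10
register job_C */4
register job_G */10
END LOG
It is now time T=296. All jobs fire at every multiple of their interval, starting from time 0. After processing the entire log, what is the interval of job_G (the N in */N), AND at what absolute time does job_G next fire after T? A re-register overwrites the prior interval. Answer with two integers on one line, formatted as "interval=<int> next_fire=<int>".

Op 1: register job_A */8 -> active={job_A:*/8}
Op 2: unregister job_A -> active={}
Op 3: register job_E */4 -> active={job_E:*/4}
Op 4: unregister job_E -> active={}
Op 5: register job_E */7 -> active={job_E:*/7}
Op 6: register job_E */11 -> active={job_E:*/11}
Op 7: unregister job_E -> active={}
Op 8: register job_C */10 -> active={job_C:*/10}
Op 9: register job_C */4 -> active={job_C:*/4}
Op 10: register job_G */10 -> active={job_C:*/4, job_G:*/10}
Final interval of job_G = 10
Next fire of job_G after T=296: (296//10+1)*10 = 300

Answer: interval=10 next_fire=300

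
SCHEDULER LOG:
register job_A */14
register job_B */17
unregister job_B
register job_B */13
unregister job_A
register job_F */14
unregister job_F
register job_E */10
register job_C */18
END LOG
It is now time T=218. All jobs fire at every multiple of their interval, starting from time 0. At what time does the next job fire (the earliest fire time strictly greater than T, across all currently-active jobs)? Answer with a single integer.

Answer: 220

Derivation:
Op 1: register job_A */14 -> active={job_A:*/14}
Op 2: register job_B */17 -> active={job_A:*/14, job_B:*/17}
Op 3: unregister job_B -> active={job_A:*/14}
Op 4: register job_B */13 -> active={job_A:*/14, job_B:*/13}
Op 5: unregister job_A -> active={job_B:*/13}
Op 6: register job_F */14 -> active={job_B:*/13, job_F:*/14}
Op 7: unregister job_F -> active={job_B:*/13}
Op 8: register job_E */10 -> active={job_B:*/13, job_E:*/10}
Op 9: register job_C */18 -> active={job_B:*/13, job_C:*/18, job_E:*/10}
  job_B: interval 13, next fire after T=218 is 221
  job_C: interval 18, next fire after T=218 is 234
  job_E: interval 10, next fire after T=218 is 220
Earliest fire time = 220 (job job_E)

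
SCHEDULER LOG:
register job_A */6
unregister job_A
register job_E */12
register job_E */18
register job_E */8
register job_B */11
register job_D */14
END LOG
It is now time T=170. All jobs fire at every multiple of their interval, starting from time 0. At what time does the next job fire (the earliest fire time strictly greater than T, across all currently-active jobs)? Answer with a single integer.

Op 1: register job_A */6 -> active={job_A:*/6}
Op 2: unregister job_A -> active={}
Op 3: register job_E */12 -> active={job_E:*/12}
Op 4: register job_E */18 -> active={job_E:*/18}
Op 5: register job_E */8 -> active={job_E:*/8}
Op 6: register job_B */11 -> active={job_B:*/11, job_E:*/8}
Op 7: register job_D */14 -> active={job_B:*/11, job_D:*/14, job_E:*/8}
  job_B: interval 11, next fire after T=170 is 176
  job_D: interval 14, next fire after T=170 is 182
  job_E: interval 8, next fire after T=170 is 176
Earliest fire time = 176 (job job_B)

Answer: 176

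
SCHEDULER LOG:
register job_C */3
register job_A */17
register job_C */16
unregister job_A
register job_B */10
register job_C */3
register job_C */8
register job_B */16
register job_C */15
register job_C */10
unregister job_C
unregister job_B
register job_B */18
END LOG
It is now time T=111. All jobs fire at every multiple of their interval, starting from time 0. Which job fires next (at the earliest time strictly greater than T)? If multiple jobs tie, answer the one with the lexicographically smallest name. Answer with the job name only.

Op 1: register job_C */3 -> active={job_C:*/3}
Op 2: register job_A */17 -> active={job_A:*/17, job_C:*/3}
Op 3: register job_C */16 -> active={job_A:*/17, job_C:*/16}
Op 4: unregister job_A -> active={job_C:*/16}
Op 5: register job_B */10 -> active={job_B:*/10, job_C:*/16}
Op 6: register job_C */3 -> active={job_B:*/10, job_C:*/3}
Op 7: register job_C */8 -> active={job_B:*/10, job_C:*/8}
Op 8: register job_B */16 -> active={job_B:*/16, job_C:*/8}
Op 9: register job_C */15 -> active={job_B:*/16, job_C:*/15}
Op 10: register job_C */10 -> active={job_B:*/16, job_C:*/10}
Op 11: unregister job_C -> active={job_B:*/16}
Op 12: unregister job_B -> active={}
Op 13: register job_B */18 -> active={job_B:*/18}
  job_B: interval 18, next fire after T=111 is 126
Earliest = 126, winner (lex tiebreak) = job_B

Answer: job_B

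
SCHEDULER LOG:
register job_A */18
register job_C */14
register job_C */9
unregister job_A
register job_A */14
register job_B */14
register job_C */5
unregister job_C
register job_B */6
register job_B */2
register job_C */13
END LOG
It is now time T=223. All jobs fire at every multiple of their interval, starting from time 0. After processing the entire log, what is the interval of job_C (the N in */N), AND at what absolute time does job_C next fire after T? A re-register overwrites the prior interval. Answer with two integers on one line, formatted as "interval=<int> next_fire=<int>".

Answer: interval=13 next_fire=234

Derivation:
Op 1: register job_A */18 -> active={job_A:*/18}
Op 2: register job_C */14 -> active={job_A:*/18, job_C:*/14}
Op 3: register job_C */9 -> active={job_A:*/18, job_C:*/9}
Op 4: unregister job_A -> active={job_C:*/9}
Op 5: register job_A */14 -> active={job_A:*/14, job_C:*/9}
Op 6: register job_B */14 -> active={job_A:*/14, job_B:*/14, job_C:*/9}
Op 7: register job_C */5 -> active={job_A:*/14, job_B:*/14, job_C:*/5}
Op 8: unregister job_C -> active={job_A:*/14, job_B:*/14}
Op 9: register job_B */6 -> active={job_A:*/14, job_B:*/6}
Op 10: register job_B */2 -> active={job_A:*/14, job_B:*/2}
Op 11: register job_C */13 -> active={job_A:*/14, job_B:*/2, job_C:*/13}
Final interval of job_C = 13
Next fire of job_C after T=223: (223//13+1)*13 = 234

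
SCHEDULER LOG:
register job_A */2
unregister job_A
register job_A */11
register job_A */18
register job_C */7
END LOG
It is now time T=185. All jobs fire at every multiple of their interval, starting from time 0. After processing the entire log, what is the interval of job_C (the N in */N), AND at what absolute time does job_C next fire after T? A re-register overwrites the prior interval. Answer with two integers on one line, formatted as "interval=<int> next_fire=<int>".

Answer: interval=7 next_fire=189

Derivation:
Op 1: register job_A */2 -> active={job_A:*/2}
Op 2: unregister job_A -> active={}
Op 3: register job_A */11 -> active={job_A:*/11}
Op 4: register job_A */18 -> active={job_A:*/18}
Op 5: register job_C */7 -> active={job_A:*/18, job_C:*/7}
Final interval of job_C = 7
Next fire of job_C after T=185: (185//7+1)*7 = 189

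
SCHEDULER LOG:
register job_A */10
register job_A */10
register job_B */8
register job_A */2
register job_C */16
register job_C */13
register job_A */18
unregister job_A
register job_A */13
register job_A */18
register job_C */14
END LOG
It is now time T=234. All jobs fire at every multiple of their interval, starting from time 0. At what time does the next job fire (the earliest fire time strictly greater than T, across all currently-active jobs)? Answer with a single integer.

Answer: 238

Derivation:
Op 1: register job_A */10 -> active={job_A:*/10}
Op 2: register job_A */10 -> active={job_A:*/10}
Op 3: register job_B */8 -> active={job_A:*/10, job_B:*/8}
Op 4: register job_A */2 -> active={job_A:*/2, job_B:*/8}
Op 5: register job_C */16 -> active={job_A:*/2, job_B:*/8, job_C:*/16}
Op 6: register job_C */13 -> active={job_A:*/2, job_B:*/8, job_C:*/13}
Op 7: register job_A */18 -> active={job_A:*/18, job_B:*/8, job_C:*/13}
Op 8: unregister job_A -> active={job_B:*/8, job_C:*/13}
Op 9: register job_A */13 -> active={job_A:*/13, job_B:*/8, job_C:*/13}
Op 10: register job_A */18 -> active={job_A:*/18, job_B:*/8, job_C:*/13}
Op 11: register job_C */14 -> active={job_A:*/18, job_B:*/8, job_C:*/14}
  job_A: interval 18, next fire after T=234 is 252
  job_B: interval 8, next fire after T=234 is 240
  job_C: interval 14, next fire after T=234 is 238
Earliest fire time = 238 (job job_C)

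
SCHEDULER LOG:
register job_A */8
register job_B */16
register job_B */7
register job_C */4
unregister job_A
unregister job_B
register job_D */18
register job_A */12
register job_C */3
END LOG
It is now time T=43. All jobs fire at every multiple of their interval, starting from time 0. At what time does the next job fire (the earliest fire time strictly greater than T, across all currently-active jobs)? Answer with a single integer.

Answer: 45

Derivation:
Op 1: register job_A */8 -> active={job_A:*/8}
Op 2: register job_B */16 -> active={job_A:*/8, job_B:*/16}
Op 3: register job_B */7 -> active={job_A:*/8, job_B:*/7}
Op 4: register job_C */4 -> active={job_A:*/8, job_B:*/7, job_C:*/4}
Op 5: unregister job_A -> active={job_B:*/7, job_C:*/4}
Op 6: unregister job_B -> active={job_C:*/4}
Op 7: register job_D */18 -> active={job_C:*/4, job_D:*/18}
Op 8: register job_A */12 -> active={job_A:*/12, job_C:*/4, job_D:*/18}
Op 9: register job_C */3 -> active={job_A:*/12, job_C:*/3, job_D:*/18}
  job_A: interval 12, next fire after T=43 is 48
  job_C: interval 3, next fire after T=43 is 45
  job_D: interval 18, next fire after T=43 is 54
Earliest fire time = 45 (job job_C)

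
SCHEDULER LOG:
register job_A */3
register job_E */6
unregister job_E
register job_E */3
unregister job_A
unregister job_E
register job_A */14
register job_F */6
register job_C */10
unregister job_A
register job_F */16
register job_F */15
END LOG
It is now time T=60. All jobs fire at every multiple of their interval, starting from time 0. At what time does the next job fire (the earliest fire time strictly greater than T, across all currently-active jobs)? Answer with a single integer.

Answer: 70

Derivation:
Op 1: register job_A */3 -> active={job_A:*/3}
Op 2: register job_E */6 -> active={job_A:*/3, job_E:*/6}
Op 3: unregister job_E -> active={job_A:*/3}
Op 4: register job_E */3 -> active={job_A:*/3, job_E:*/3}
Op 5: unregister job_A -> active={job_E:*/3}
Op 6: unregister job_E -> active={}
Op 7: register job_A */14 -> active={job_A:*/14}
Op 8: register job_F */6 -> active={job_A:*/14, job_F:*/6}
Op 9: register job_C */10 -> active={job_A:*/14, job_C:*/10, job_F:*/6}
Op 10: unregister job_A -> active={job_C:*/10, job_F:*/6}
Op 11: register job_F */16 -> active={job_C:*/10, job_F:*/16}
Op 12: register job_F */15 -> active={job_C:*/10, job_F:*/15}
  job_C: interval 10, next fire after T=60 is 70
  job_F: interval 15, next fire after T=60 is 75
Earliest fire time = 70 (job job_C)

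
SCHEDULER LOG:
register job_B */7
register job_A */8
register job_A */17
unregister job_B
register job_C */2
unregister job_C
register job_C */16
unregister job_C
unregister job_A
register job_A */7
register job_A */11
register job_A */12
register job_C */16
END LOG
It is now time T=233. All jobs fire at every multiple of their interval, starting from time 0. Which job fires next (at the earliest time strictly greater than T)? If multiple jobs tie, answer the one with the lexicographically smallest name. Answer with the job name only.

Op 1: register job_B */7 -> active={job_B:*/7}
Op 2: register job_A */8 -> active={job_A:*/8, job_B:*/7}
Op 3: register job_A */17 -> active={job_A:*/17, job_B:*/7}
Op 4: unregister job_B -> active={job_A:*/17}
Op 5: register job_C */2 -> active={job_A:*/17, job_C:*/2}
Op 6: unregister job_C -> active={job_A:*/17}
Op 7: register job_C */16 -> active={job_A:*/17, job_C:*/16}
Op 8: unregister job_C -> active={job_A:*/17}
Op 9: unregister job_A -> active={}
Op 10: register job_A */7 -> active={job_A:*/7}
Op 11: register job_A */11 -> active={job_A:*/11}
Op 12: register job_A */12 -> active={job_A:*/12}
Op 13: register job_C */16 -> active={job_A:*/12, job_C:*/16}
  job_A: interval 12, next fire after T=233 is 240
  job_C: interval 16, next fire after T=233 is 240
Earliest = 240, winner (lex tiebreak) = job_A

Answer: job_A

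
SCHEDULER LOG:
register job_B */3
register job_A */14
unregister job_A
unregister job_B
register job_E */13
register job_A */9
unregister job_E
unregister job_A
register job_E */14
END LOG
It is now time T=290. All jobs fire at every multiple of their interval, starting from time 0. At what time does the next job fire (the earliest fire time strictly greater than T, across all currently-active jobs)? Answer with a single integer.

Op 1: register job_B */3 -> active={job_B:*/3}
Op 2: register job_A */14 -> active={job_A:*/14, job_B:*/3}
Op 3: unregister job_A -> active={job_B:*/3}
Op 4: unregister job_B -> active={}
Op 5: register job_E */13 -> active={job_E:*/13}
Op 6: register job_A */9 -> active={job_A:*/9, job_E:*/13}
Op 7: unregister job_E -> active={job_A:*/9}
Op 8: unregister job_A -> active={}
Op 9: register job_E */14 -> active={job_E:*/14}
  job_E: interval 14, next fire after T=290 is 294
Earliest fire time = 294 (job job_E)

Answer: 294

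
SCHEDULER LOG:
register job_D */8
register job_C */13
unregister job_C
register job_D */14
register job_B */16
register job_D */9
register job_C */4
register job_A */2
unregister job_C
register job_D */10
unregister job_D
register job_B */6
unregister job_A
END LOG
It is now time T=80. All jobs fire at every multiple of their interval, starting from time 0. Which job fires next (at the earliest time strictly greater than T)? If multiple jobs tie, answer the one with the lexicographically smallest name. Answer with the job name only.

Answer: job_B

Derivation:
Op 1: register job_D */8 -> active={job_D:*/8}
Op 2: register job_C */13 -> active={job_C:*/13, job_D:*/8}
Op 3: unregister job_C -> active={job_D:*/8}
Op 4: register job_D */14 -> active={job_D:*/14}
Op 5: register job_B */16 -> active={job_B:*/16, job_D:*/14}
Op 6: register job_D */9 -> active={job_B:*/16, job_D:*/9}
Op 7: register job_C */4 -> active={job_B:*/16, job_C:*/4, job_D:*/9}
Op 8: register job_A */2 -> active={job_A:*/2, job_B:*/16, job_C:*/4, job_D:*/9}
Op 9: unregister job_C -> active={job_A:*/2, job_B:*/16, job_D:*/9}
Op 10: register job_D */10 -> active={job_A:*/2, job_B:*/16, job_D:*/10}
Op 11: unregister job_D -> active={job_A:*/2, job_B:*/16}
Op 12: register job_B */6 -> active={job_A:*/2, job_B:*/6}
Op 13: unregister job_A -> active={job_B:*/6}
  job_B: interval 6, next fire after T=80 is 84
Earliest = 84, winner (lex tiebreak) = job_B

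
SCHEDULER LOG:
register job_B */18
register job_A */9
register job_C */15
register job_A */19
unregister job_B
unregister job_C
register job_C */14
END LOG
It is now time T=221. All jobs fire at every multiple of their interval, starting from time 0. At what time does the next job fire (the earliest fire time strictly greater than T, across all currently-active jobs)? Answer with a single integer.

Answer: 224

Derivation:
Op 1: register job_B */18 -> active={job_B:*/18}
Op 2: register job_A */9 -> active={job_A:*/9, job_B:*/18}
Op 3: register job_C */15 -> active={job_A:*/9, job_B:*/18, job_C:*/15}
Op 4: register job_A */19 -> active={job_A:*/19, job_B:*/18, job_C:*/15}
Op 5: unregister job_B -> active={job_A:*/19, job_C:*/15}
Op 6: unregister job_C -> active={job_A:*/19}
Op 7: register job_C */14 -> active={job_A:*/19, job_C:*/14}
  job_A: interval 19, next fire after T=221 is 228
  job_C: interval 14, next fire after T=221 is 224
Earliest fire time = 224 (job job_C)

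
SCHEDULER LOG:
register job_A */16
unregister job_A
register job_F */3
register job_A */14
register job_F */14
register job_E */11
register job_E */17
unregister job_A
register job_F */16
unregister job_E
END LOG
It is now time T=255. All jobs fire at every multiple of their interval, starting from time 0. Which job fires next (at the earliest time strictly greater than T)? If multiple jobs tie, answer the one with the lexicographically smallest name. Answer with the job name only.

Op 1: register job_A */16 -> active={job_A:*/16}
Op 2: unregister job_A -> active={}
Op 3: register job_F */3 -> active={job_F:*/3}
Op 4: register job_A */14 -> active={job_A:*/14, job_F:*/3}
Op 5: register job_F */14 -> active={job_A:*/14, job_F:*/14}
Op 6: register job_E */11 -> active={job_A:*/14, job_E:*/11, job_F:*/14}
Op 7: register job_E */17 -> active={job_A:*/14, job_E:*/17, job_F:*/14}
Op 8: unregister job_A -> active={job_E:*/17, job_F:*/14}
Op 9: register job_F */16 -> active={job_E:*/17, job_F:*/16}
Op 10: unregister job_E -> active={job_F:*/16}
  job_F: interval 16, next fire after T=255 is 256
Earliest = 256, winner (lex tiebreak) = job_F

Answer: job_F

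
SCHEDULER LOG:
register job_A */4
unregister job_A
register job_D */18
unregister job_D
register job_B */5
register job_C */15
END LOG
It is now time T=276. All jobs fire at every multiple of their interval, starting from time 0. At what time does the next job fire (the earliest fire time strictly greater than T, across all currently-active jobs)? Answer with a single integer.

Answer: 280

Derivation:
Op 1: register job_A */4 -> active={job_A:*/4}
Op 2: unregister job_A -> active={}
Op 3: register job_D */18 -> active={job_D:*/18}
Op 4: unregister job_D -> active={}
Op 5: register job_B */5 -> active={job_B:*/5}
Op 6: register job_C */15 -> active={job_B:*/5, job_C:*/15}
  job_B: interval 5, next fire after T=276 is 280
  job_C: interval 15, next fire after T=276 is 285
Earliest fire time = 280 (job job_B)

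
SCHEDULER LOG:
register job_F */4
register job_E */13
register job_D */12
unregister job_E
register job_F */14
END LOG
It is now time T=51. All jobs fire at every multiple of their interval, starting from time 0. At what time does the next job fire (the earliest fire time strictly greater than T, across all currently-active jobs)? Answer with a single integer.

Answer: 56

Derivation:
Op 1: register job_F */4 -> active={job_F:*/4}
Op 2: register job_E */13 -> active={job_E:*/13, job_F:*/4}
Op 3: register job_D */12 -> active={job_D:*/12, job_E:*/13, job_F:*/4}
Op 4: unregister job_E -> active={job_D:*/12, job_F:*/4}
Op 5: register job_F */14 -> active={job_D:*/12, job_F:*/14}
  job_D: interval 12, next fire after T=51 is 60
  job_F: interval 14, next fire after T=51 is 56
Earliest fire time = 56 (job job_F)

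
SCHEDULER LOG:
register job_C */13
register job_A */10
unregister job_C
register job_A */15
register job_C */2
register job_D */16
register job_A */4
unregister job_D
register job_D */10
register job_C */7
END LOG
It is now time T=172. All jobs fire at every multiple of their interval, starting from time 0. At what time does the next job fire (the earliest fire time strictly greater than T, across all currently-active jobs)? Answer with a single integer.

Op 1: register job_C */13 -> active={job_C:*/13}
Op 2: register job_A */10 -> active={job_A:*/10, job_C:*/13}
Op 3: unregister job_C -> active={job_A:*/10}
Op 4: register job_A */15 -> active={job_A:*/15}
Op 5: register job_C */2 -> active={job_A:*/15, job_C:*/2}
Op 6: register job_D */16 -> active={job_A:*/15, job_C:*/2, job_D:*/16}
Op 7: register job_A */4 -> active={job_A:*/4, job_C:*/2, job_D:*/16}
Op 8: unregister job_D -> active={job_A:*/4, job_C:*/2}
Op 9: register job_D */10 -> active={job_A:*/4, job_C:*/2, job_D:*/10}
Op 10: register job_C */7 -> active={job_A:*/4, job_C:*/7, job_D:*/10}
  job_A: interval 4, next fire after T=172 is 176
  job_C: interval 7, next fire after T=172 is 175
  job_D: interval 10, next fire after T=172 is 180
Earliest fire time = 175 (job job_C)

Answer: 175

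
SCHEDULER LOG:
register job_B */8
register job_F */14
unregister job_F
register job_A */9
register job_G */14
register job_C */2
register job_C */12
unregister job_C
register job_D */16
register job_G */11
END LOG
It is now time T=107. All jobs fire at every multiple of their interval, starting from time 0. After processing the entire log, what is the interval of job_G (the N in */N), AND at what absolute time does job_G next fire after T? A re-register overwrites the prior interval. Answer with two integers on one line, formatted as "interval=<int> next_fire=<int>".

Op 1: register job_B */8 -> active={job_B:*/8}
Op 2: register job_F */14 -> active={job_B:*/8, job_F:*/14}
Op 3: unregister job_F -> active={job_B:*/8}
Op 4: register job_A */9 -> active={job_A:*/9, job_B:*/8}
Op 5: register job_G */14 -> active={job_A:*/9, job_B:*/8, job_G:*/14}
Op 6: register job_C */2 -> active={job_A:*/9, job_B:*/8, job_C:*/2, job_G:*/14}
Op 7: register job_C */12 -> active={job_A:*/9, job_B:*/8, job_C:*/12, job_G:*/14}
Op 8: unregister job_C -> active={job_A:*/9, job_B:*/8, job_G:*/14}
Op 9: register job_D */16 -> active={job_A:*/9, job_B:*/8, job_D:*/16, job_G:*/14}
Op 10: register job_G */11 -> active={job_A:*/9, job_B:*/8, job_D:*/16, job_G:*/11}
Final interval of job_G = 11
Next fire of job_G after T=107: (107//11+1)*11 = 110

Answer: interval=11 next_fire=110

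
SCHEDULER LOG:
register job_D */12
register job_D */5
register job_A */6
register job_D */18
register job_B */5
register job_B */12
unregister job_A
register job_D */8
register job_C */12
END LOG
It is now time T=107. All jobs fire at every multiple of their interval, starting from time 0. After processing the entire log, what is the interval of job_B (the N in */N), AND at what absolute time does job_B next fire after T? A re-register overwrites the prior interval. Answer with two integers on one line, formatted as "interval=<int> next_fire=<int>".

Op 1: register job_D */12 -> active={job_D:*/12}
Op 2: register job_D */5 -> active={job_D:*/5}
Op 3: register job_A */6 -> active={job_A:*/6, job_D:*/5}
Op 4: register job_D */18 -> active={job_A:*/6, job_D:*/18}
Op 5: register job_B */5 -> active={job_A:*/6, job_B:*/5, job_D:*/18}
Op 6: register job_B */12 -> active={job_A:*/6, job_B:*/12, job_D:*/18}
Op 7: unregister job_A -> active={job_B:*/12, job_D:*/18}
Op 8: register job_D */8 -> active={job_B:*/12, job_D:*/8}
Op 9: register job_C */12 -> active={job_B:*/12, job_C:*/12, job_D:*/8}
Final interval of job_B = 12
Next fire of job_B after T=107: (107//12+1)*12 = 108

Answer: interval=12 next_fire=108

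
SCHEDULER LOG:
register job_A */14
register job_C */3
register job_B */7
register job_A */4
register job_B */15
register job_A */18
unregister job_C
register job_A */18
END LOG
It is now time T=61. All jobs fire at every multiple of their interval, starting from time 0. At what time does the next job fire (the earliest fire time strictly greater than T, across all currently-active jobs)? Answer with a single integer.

Answer: 72

Derivation:
Op 1: register job_A */14 -> active={job_A:*/14}
Op 2: register job_C */3 -> active={job_A:*/14, job_C:*/3}
Op 3: register job_B */7 -> active={job_A:*/14, job_B:*/7, job_C:*/3}
Op 4: register job_A */4 -> active={job_A:*/4, job_B:*/7, job_C:*/3}
Op 5: register job_B */15 -> active={job_A:*/4, job_B:*/15, job_C:*/3}
Op 6: register job_A */18 -> active={job_A:*/18, job_B:*/15, job_C:*/3}
Op 7: unregister job_C -> active={job_A:*/18, job_B:*/15}
Op 8: register job_A */18 -> active={job_A:*/18, job_B:*/15}
  job_A: interval 18, next fire after T=61 is 72
  job_B: interval 15, next fire after T=61 is 75
Earliest fire time = 72 (job job_A)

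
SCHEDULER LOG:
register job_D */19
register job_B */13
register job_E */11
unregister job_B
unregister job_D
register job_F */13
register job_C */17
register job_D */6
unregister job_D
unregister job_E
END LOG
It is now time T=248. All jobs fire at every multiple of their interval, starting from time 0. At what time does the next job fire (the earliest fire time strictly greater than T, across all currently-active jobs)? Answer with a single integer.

Op 1: register job_D */19 -> active={job_D:*/19}
Op 2: register job_B */13 -> active={job_B:*/13, job_D:*/19}
Op 3: register job_E */11 -> active={job_B:*/13, job_D:*/19, job_E:*/11}
Op 4: unregister job_B -> active={job_D:*/19, job_E:*/11}
Op 5: unregister job_D -> active={job_E:*/11}
Op 6: register job_F */13 -> active={job_E:*/11, job_F:*/13}
Op 7: register job_C */17 -> active={job_C:*/17, job_E:*/11, job_F:*/13}
Op 8: register job_D */6 -> active={job_C:*/17, job_D:*/6, job_E:*/11, job_F:*/13}
Op 9: unregister job_D -> active={job_C:*/17, job_E:*/11, job_F:*/13}
Op 10: unregister job_E -> active={job_C:*/17, job_F:*/13}
  job_C: interval 17, next fire after T=248 is 255
  job_F: interval 13, next fire after T=248 is 260
Earliest fire time = 255 (job job_C)

Answer: 255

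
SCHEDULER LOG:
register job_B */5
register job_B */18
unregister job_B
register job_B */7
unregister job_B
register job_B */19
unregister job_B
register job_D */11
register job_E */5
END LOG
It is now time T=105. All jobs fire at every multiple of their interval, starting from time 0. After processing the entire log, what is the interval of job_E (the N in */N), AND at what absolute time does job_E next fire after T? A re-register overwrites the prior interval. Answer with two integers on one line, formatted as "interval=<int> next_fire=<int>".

Answer: interval=5 next_fire=110

Derivation:
Op 1: register job_B */5 -> active={job_B:*/5}
Op 2: register job_B */18 -> active={job_B:*/18}
Op 3: unregister job_B -> active={}
Op 4: register job_B */7 -> active={job_B:*/7}
Op 5: unregister job_B -> active={}
Op 6: register job_B */19 -> active={job_B:*/19}
Op 7: unregister job_B -> active={}
Op 8: register job_D */11 -> active={job_D:*/11}
Op 9: register job_E */5 -> active={job_D:*/11, job_E:*/5}
Final interval of job_E = 5
Next fire of job_E after T=105: (105//5+1)*5 = 110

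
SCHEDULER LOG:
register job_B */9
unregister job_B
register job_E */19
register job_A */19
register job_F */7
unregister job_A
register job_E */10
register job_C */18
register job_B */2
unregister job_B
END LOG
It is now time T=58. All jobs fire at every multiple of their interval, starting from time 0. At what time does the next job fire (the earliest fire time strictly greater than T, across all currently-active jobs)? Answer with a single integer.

Answer: 60

Derivation:
Op 1: register job_B */9 -> active={job_B:*/9}
Op 2: unregister job_B -> active={}
Op 3: register job_E */19 -> active={job_E:*/19}
Op 4: register job_A */19 -> active={job_A:*/19, job_E:*/19}
Op 5: register job_F */7 -> active={job_A:*/19, job_E:*/19, job_F:*/7}
Op 6: unregister job_A -> active={job_E:*/19, job_F:*/7}
Op 7: register job_E */10 -> active={job_E:*/10, job_F:*/7}
Op 8: register job_C */18 -> active={job_C:*/18, job_E:*/10, job_F:*/7}
Op 9: register job_B */2 -> active={job_B:*/2, job_C:*/18, job_E:*/10, job_F:*/7}
Op 10: unregister job_B -> active={job_C:*/18, job_E:*/10, job_F:*/7}
  job_C: interval 18, next fire after T=58 is 72
  job_E: interval 10, next fire after T=58 is 60
  job_F: interval 7, next fire after T=58 is 63
Earliest fire time = 60 (job job_E)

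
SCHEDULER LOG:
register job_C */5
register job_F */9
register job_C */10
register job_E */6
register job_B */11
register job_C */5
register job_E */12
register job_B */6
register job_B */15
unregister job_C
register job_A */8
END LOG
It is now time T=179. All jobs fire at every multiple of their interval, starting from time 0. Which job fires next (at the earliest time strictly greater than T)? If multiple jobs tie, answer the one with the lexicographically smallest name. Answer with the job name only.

Op 1: register job_C */5 -> active={job_C:*/5}
Op 2: register job_F */9 -> active={job_C:*/5, job_F:*/9}
Op 3: register job_C */10 -> active={job_C:*/10, job_F:*/9}
Op 4: register job_E */6 -> active={job_C:*/10, job_E:*/6, job_F:*/9}
Op 5: register job_B */11 -> active={job_B:*/11, job_C:*/10, job_E:*/6, job_F:*/9}
Op 6: register job_C */5 -> active={job_B:*/11, job_C:*/5, job_E:*/6, job_F:*/9}
Op 7: register job_E */12 -> active={job_B:*/11, job_C:*/5, job_E:*/12, job_F:*/9}
Op 8: register job_B */6 -> active={job_B:*/6, job_C:*/5, job_E:*/12, job_F:*/9}
Op 9: register job_B */15 -> active={job_B:*/15, job_C:*/5, job_E:*/12, job_F:*/9}
Op 10: unregister job_C -> active={job_B:*/15, job_E:*/12, job_F:*/9}
Op 11: register job_A */8 -> active={job_A:*/8, job_B:*/15, job_E:*/12, job_F:*/9}
  job_A: interval 8, next fire after T=179 is 184
  job_B: interval 15, next fire after T=179 is 180
  job_E: interval 12, next fire after T=179 is 180
  job_F: interval 9, next fire after T=179 is 180
Earliest = 180, winner (lex tiebreak) = job_B

Answer: job_B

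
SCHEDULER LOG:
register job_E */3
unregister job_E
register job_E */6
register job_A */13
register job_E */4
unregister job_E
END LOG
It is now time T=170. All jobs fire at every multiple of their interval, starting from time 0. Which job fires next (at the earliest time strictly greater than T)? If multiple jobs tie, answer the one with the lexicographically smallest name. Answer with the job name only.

Answer: job_A

Derivation:
Op 1: register job_E */3 -> active={job_E:*/3}
Op 2: unregister job_E -> active={}
Op 3: register job_E */6 -> active={job_E:*/6}
Op 4: register job_A */13 -> active={job_A:*/13, job_E:*/6}
Op 5: register job_E */4 -> active={job_A:*/13, job_E:*/4}
Op 6: unregister job_E -> active={job_A:*/13}
  job_A: interval 13, next fire after T=170 is 182
Earliest = 182, winner (lex tiebreak) = job_A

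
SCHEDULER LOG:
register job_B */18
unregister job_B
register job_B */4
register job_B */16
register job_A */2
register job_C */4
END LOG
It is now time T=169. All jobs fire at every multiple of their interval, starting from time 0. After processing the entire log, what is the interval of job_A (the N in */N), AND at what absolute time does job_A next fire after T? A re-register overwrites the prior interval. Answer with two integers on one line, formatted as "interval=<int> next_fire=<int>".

Op 1: register job_B */18 -> active={job_B:*/18}
Op 2: unregister job_B -> active={}
Op 3: register job_B */4 -> active={job_B:*/4}
Op 4: register job_B */16 -> active={job_B:*/16}
Op 5: register job_A */2 -> active={job_A:*/2, job_B:*/16}
Op 6: register job_C */4 -> active={job_A:*/2, job_B:*/16, job_C:*/4}
Final interval of job_A = 2
Next fire of job_A after T=169: (169//2+1)*2 = 170

Answer: interval=2 next_fire=170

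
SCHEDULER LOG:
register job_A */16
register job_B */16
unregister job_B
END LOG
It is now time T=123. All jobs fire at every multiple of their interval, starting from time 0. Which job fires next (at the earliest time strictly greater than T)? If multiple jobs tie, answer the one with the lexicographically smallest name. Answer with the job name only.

Op 1: register job_A */16 -> active={job_A:*/16}
Op 2: register job_B */16 -> active={job_A:*/16, job_B:*/16}
Op 3: unregister job_B -> active={job_A:*/16}
  job_A: interval 16, next fire after T=123 is 128
Earliest = 128, winner (lex tiebreak) = job_A

Answer: job_A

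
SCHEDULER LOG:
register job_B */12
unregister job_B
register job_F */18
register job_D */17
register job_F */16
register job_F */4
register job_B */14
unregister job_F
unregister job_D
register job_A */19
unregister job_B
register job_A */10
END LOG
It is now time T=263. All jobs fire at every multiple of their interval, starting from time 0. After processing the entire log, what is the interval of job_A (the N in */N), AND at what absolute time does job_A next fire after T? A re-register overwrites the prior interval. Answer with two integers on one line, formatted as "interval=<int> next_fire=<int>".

Op 1: register job_B */12 -> active={job_B:*/12}
Op 2: unregister job_B -> active={}
Op 3: register job_F */18 -> active={job_F:*/18}
Op 4: register job_D */17 -> active={job_D:*/17, job_F:*/18}
Op 5: register job_F */16 -> active={job_D:*/17, job_F:*/16}
Op 6: register job_F */4 -> active={job_D:*/17, job_F:*/4}
Op 7: register job_B */14 -> active={job_B:*/14, job_D:*/17, job_F:*/4}
Op 8: unregister job_F -> active={job_B:*/14, job_D:*/17}
Op 9: unregister job_D -> active={job_B:*/14}
Op 10: register job_A */19 -> active={job_A:*/19, job_B:*/14}
Op 11: unregister job_B -> active={job_A:*/19}
Op 12: register job_A */10 -> active={job_A:*/10}
Final interval of job_A = 10
Next fire of job_A after T=263: (263//10+1)*10 = 270

Answer: interval=10 next_fire=270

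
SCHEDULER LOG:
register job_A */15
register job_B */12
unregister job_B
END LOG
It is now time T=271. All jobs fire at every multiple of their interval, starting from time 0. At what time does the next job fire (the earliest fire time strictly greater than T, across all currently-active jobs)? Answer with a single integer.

Answer: 285

Derivation:
Op 1: register job_A */15 -> active={job_A:*/15}
Op 2: register job_B */12 -> active={job_A:*/15, job_B:*/12}
Op 3: unregister job_B -> active={job_A:*/15}
  job_A: interval 15, next fire after T=271 is 285
Earliest fire time = 285 (job job_A)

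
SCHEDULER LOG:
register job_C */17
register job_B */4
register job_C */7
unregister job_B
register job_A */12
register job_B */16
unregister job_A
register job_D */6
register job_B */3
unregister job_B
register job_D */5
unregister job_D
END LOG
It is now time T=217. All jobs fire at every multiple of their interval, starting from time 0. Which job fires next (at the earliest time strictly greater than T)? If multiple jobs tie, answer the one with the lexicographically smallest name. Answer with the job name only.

Answer: job_C

Derivation:
Op 1: register job_C */17 -> active={job_C:*/17}
Op 2: register job_B */4 -> active={job_B:*/4, job_C:*/17}
Op 3: register job_C */7 -> active={job_B:*/4, job_C:*/7}
Op 4: unregister job_B -> active={job_C:*/7}
Op 5: register job_A */12 -> active={job_A:*/12, job_C:*/7}
Op 6: register job_B */16 -> active={job_A:*/12, job_B:*/16, job_C:*/7}
Op 7: unregister job_A -> active={job_B:*/16, job_C:*/7}
Op 8: register job_D */6 -> active={job_B:*/16, job_C:*/7, job_D:*/6}
Op 9: register job_B */3 -> active={job_B:*/3, job_C:*/7, job_D:*/6}
Op 10: unregister job_B -> active={job_C:*/7, job_D:*/6}
Op 11: register job_D */5 -> active={job_C:*/7, job_D:*/5}
Op 12: unregister job_D -> active={job_C:*/7}
  job_C: interval 7, next fire after T=217 is 224
Earliest = 224, winner (lex tiebreak) = job_C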